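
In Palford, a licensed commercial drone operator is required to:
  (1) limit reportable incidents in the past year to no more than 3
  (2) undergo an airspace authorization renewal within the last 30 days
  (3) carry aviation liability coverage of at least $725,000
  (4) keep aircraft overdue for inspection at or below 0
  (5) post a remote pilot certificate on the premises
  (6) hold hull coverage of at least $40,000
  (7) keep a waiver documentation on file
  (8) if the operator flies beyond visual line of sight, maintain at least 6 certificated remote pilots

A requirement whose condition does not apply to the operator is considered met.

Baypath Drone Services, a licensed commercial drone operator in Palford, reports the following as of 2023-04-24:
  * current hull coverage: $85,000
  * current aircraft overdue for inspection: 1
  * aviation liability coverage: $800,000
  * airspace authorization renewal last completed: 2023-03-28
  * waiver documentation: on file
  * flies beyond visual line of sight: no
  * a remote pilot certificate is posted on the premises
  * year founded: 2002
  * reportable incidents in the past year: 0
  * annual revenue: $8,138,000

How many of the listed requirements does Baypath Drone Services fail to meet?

1

1. reportable incidents in the past year 0 ≤ 3 → met
2. airspace authorization renewal 27 days ago vs limit 30 → met
3. aviation liability coverage $800,000 ≥ $725,000 → met
4. aircraft overdue for inspection 1 > 0 → not met
5. remote pilot certificate present → met
6. hull coverage $85,000 ≥ $40,000 → met
7. waiver documentation present → met
8. condition 'flies beyond visual line of sight' does not hold → requirement n/a → met
Not met: 1 of 8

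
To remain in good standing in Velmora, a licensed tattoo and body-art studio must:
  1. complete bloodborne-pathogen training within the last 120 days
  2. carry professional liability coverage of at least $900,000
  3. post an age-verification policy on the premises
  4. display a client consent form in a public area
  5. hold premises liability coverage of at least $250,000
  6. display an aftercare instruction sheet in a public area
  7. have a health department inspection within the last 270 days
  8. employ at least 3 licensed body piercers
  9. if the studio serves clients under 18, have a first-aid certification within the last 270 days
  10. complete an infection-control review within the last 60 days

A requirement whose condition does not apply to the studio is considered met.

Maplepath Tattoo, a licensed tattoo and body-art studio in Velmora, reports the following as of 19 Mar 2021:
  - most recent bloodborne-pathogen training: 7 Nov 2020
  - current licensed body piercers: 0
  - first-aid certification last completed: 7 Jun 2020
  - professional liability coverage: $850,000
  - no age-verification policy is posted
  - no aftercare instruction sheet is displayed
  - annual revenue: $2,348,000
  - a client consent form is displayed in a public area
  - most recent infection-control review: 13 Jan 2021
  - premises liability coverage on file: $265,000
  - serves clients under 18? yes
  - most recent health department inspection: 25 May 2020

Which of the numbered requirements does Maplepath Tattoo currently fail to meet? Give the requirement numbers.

1. bloodborne-pathogen training 132 days ago vs limit 120 → not met
2. professional liability coverage $850,000 < $900,000 → not met
3. age-verification policy absent → not met
4. client consent form present → met
5. premises liability coverage $265,000 ≥ $250,000 → met
6. aftercare instruction sheet absent → not met
7. health department inspection 298 days ago vs limit 270 → not met
8. licensed body piercers 0 < 3 → not met
9. condition 'serves clients under 18' holds; first-aid certification 285 days ago vs limit 270 → not met
10. infection-control review 65 days ago vs limit 60 → not met
Not met: 1, 2, 3, 6, 7, 8, 9, 10

1, 2, 3, 6, 7, 8, 9, 10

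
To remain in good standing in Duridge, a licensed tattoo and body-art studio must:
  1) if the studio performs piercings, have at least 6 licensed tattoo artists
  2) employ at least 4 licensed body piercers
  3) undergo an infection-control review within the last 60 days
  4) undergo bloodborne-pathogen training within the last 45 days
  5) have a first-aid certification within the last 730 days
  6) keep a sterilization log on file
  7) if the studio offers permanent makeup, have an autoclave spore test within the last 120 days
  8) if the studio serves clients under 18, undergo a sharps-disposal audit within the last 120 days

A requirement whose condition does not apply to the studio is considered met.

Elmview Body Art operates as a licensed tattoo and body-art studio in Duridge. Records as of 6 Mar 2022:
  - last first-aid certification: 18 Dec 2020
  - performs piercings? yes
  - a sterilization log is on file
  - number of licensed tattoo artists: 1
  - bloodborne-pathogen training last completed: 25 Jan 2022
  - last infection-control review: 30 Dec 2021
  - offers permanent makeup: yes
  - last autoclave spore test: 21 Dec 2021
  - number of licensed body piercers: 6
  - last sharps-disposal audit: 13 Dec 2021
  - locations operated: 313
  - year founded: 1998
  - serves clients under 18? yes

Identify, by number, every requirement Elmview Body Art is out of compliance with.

1, 3

1. condition 'performs piercings' holds; licensed tattoo artists 1 < 6 → not met
2. licensed body piercers 6 ≥ 4 → met
3. infection-control review 66 days ago vs limit 60 → not met
4. bloodborne-pathogen training 40 days ago vs limit 45 → met
5. first-aid certification 443 days ago vs limit 730 → met
6. sterilization log present → met
7. condition 'offers permanent makeup' holds; autoclave spore test 75 days ago vs limit 120 → met
8. condition 'serves clients under 18' holds; sharps-disposal audit 83 days ago vs limit 120 → met
Not met: 1, 3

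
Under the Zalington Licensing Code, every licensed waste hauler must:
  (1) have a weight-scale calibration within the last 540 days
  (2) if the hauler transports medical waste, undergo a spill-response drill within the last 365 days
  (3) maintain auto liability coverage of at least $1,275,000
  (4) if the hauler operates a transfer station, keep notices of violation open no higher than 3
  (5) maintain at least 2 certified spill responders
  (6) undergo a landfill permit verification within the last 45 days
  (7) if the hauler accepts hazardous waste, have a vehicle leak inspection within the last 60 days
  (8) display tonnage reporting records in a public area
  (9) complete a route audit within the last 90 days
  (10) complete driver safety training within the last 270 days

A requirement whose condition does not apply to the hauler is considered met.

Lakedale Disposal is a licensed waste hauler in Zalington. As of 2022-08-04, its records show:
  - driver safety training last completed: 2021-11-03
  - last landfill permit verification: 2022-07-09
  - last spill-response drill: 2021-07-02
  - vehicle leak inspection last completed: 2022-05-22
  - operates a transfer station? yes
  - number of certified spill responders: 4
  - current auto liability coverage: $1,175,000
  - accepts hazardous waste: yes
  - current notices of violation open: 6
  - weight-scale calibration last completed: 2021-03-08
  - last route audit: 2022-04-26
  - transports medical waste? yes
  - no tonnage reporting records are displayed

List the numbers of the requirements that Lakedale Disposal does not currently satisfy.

2, 3, 4, 7, 8, 9, 10

1. weight-scale calibration 514 days ago vs limit 540 → met
2. condition 'transports medical waste' holds; spill-response drill 398 days ago vs limit 365 → not met
3. auto liability coverage $1,175,000 < $1,275,000 → not met
4. condition 'operates a transfer station' holds; notices of violation open 6 > 3 → not met
5. certified spill responders 4 ≥ 2 → met
6. landfill permit verification 26 days ago vs limit 45 → met
7. condition 'accepts hazardous waste' holds; vehicle leak inspection 74 days ago vs limit 60 → not met
8. tonnage reporting records absent → not met
9. route audit 100 days ago vs limit 90 → not met
10. driver safety training 274 days ago vs limit 270 → not met
Not met: 2, 3, 4, 7, 8, 9, 10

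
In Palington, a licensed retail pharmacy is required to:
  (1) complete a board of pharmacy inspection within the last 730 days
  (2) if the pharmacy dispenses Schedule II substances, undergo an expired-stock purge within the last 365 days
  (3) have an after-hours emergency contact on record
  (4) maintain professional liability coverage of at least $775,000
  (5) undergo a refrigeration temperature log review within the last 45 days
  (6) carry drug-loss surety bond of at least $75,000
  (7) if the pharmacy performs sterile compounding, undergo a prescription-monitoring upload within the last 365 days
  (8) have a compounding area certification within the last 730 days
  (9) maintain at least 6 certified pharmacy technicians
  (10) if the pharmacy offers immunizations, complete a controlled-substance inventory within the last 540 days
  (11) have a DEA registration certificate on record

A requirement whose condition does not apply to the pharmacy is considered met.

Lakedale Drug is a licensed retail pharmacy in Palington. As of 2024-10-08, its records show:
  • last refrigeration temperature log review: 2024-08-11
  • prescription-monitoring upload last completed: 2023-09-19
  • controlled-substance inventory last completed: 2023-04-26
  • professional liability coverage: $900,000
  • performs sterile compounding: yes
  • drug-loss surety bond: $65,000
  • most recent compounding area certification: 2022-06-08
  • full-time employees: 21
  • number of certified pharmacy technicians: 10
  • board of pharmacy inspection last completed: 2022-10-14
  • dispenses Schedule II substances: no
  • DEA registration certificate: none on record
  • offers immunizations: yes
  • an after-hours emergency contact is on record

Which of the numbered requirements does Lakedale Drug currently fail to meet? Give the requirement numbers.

5, 6, 7, 8, 11

1. board of pharmacy inspection 725 days ago vs limit 730 → met
2. condition 'dispenses Schedule II substances' does not hold → requirement n/a → met
3. after-hours emergency contact present → met
4. professional liability coverage $900,000 ≥ $775,000 → met
5. refrigeration temperature log review 58 days ago vs limit 45 → not met
6. drug-loss surety bond $65,000 < $75,000 → not met
7. condition 'performs sterile compounding' holds; prescription-monitoring upload 385 days ago vs limit 365 → not met
8. compounding area certification 853 days ago vs limit 730 → not met
9. certified pharmacy technicians 10 ≥ 6 → met
10. condition 'offers immunizations' holds; controlled-substance inventory 531 days ago vs limit 540 → met
11. DEA registration certificate absent → not met
Not met: 5, 6, 7, 8, 11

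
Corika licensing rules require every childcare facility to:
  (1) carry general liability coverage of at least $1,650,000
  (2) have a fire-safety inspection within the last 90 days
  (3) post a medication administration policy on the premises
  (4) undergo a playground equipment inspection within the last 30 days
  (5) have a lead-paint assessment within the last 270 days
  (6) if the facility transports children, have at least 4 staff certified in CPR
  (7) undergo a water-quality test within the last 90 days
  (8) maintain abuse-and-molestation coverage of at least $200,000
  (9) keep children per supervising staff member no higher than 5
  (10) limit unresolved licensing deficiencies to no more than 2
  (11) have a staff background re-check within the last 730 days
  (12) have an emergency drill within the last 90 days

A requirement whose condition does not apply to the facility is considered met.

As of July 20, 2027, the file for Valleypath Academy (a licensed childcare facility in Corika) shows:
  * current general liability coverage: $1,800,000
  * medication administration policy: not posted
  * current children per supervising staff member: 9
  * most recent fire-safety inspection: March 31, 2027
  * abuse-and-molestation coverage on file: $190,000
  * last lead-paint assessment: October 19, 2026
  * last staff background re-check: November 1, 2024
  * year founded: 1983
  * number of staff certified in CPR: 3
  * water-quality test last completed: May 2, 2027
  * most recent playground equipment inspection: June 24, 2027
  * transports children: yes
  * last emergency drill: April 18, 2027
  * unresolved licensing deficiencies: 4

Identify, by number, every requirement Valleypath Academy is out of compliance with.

2, 3, 5, 6, 8, 9, 10, 11, 12

1. general liability coverage $1,800,000 ≥ $1,650,000 → met
2. fire-safety inspection 111 days ago vs limit 90 → not met
3. medication administration policy absent → not met
4. playground equipment inspection 26 days ago vs limit 30 → met
5. lead-paint assessment 274 days ago vs limit 270 → not met
6. condition 'transports children' holds; staff certified in CPR 3 < 4 → not met
7. water-quality test 79 days ago vs limit 90 → met
8. abuse-and-molestation coverage $190,000 < $200,000 → not met
9. children per supervising staff member 9 > 5 → not met
10. unresolved licensing deficiencies 4 > 2 → not met
11. staff background re-check 991 days ago vs limit 730 → not met
12. emergency drill 93 days ago vs limit 90 → not met
Not met: 2, 3, 5, 6, 8, 9, 10, 11, 12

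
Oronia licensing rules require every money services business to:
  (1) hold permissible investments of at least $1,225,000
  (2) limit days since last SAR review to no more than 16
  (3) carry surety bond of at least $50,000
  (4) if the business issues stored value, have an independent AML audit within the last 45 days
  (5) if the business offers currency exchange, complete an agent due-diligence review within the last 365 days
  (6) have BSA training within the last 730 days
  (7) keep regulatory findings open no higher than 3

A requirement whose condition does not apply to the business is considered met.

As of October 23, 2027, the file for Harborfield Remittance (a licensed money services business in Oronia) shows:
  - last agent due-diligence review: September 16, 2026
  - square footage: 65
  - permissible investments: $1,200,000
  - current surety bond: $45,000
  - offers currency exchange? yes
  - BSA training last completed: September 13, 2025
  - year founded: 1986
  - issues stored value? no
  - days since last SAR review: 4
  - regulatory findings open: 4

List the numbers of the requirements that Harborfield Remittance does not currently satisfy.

1, 3, 5, 6, 7

1. permissible investments $1,200,000 < $1,225,000 → not met
2. days since last SAR review 4 ≤ 16 → met
3. surety bond $45,000 < $50,000 → not met
4. condition 'issues stored value' does not hold → requirement n/a → met
5. condition 'offers currency exchange' holds; agent due-diligence review 402 days ago vs limit 365 → not met
6. BSA training 770 days ago vs limit 730 → not met
7. regulatory findings open 4 > 3 → not met
Not met: 1, 3, 5, 6, 7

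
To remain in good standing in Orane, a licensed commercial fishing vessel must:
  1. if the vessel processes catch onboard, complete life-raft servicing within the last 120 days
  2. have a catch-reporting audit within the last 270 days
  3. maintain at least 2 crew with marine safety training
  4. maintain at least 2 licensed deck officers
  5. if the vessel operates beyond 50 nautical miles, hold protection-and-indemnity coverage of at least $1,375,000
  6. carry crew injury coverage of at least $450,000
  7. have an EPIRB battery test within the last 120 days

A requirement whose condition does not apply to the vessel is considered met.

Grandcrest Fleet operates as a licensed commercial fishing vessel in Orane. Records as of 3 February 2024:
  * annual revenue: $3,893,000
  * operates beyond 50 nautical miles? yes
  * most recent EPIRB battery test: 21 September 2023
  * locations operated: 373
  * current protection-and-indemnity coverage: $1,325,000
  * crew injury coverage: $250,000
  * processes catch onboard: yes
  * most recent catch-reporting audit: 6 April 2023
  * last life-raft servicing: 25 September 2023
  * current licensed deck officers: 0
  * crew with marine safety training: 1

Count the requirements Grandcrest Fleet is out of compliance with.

7

1. condition 'processes catch onboard' holds; life-raft servicing 131 days ago vs limit 120 → not met
2. catch-reporting audit 303 days ago vs limit 270 → not met
3. crew with marine safety training 1 < 2 → not met
4. licensed deck officers 0 < 2 → not met
5. condition 'operates beyond 50 nautical miles' holds; protection-and-indemnity coverage $1,325,000 < $1,375,000 → not met
6. crew injury coverage $250,000 < $450,000 → not met
7. EPIRB battery test 135 days ago vs limit 120 → not met
Not met: 7 of 7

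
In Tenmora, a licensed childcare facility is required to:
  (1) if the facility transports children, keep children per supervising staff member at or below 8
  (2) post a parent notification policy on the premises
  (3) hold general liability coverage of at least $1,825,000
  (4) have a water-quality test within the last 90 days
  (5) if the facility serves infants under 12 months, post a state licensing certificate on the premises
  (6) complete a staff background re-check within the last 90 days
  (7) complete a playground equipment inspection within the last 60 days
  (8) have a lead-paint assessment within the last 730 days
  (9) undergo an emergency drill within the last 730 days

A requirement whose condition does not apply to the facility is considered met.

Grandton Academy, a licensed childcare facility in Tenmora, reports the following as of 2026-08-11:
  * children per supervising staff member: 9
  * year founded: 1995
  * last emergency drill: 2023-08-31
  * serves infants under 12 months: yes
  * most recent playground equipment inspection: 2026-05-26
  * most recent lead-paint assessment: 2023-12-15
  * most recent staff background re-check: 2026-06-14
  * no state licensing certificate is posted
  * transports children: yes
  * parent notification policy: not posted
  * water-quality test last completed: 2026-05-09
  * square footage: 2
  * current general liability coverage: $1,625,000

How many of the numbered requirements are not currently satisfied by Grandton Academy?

8

1. condition 'transports children' holds; children per supervising staff member 9 > 8 → not met
2. parent notification policy absent → not met
3. general liability coverage $1,625,000 < $1,825,000 → not met
4. water-quality test 94 days ago vs limit 90 → not met
5. condition 'serves infants under 12 months' holds; state licensing certificate absent → not met
6. staff background re-check 58 days ago vs limit 90 → met
7. playground equipment inspection 77 days ago vs limit 60 → not met
8. lead-paint assessment 970 days ago vs limit 730 → not met
9. emergency drill 1076 days ago vs limit 730 → not met
Not met: 8 of 9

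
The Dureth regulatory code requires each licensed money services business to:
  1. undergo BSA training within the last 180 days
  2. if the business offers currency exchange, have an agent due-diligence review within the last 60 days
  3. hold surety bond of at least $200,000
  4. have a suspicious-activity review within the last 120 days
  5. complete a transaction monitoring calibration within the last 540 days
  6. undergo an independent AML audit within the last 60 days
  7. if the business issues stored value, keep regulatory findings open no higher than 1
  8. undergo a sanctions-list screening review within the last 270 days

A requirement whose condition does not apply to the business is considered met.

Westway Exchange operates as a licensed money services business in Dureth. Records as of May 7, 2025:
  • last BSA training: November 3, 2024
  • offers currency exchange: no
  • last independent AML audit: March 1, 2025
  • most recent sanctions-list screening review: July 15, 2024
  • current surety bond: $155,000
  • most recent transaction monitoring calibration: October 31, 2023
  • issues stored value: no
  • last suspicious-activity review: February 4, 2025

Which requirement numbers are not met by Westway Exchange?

1, 3, 5, 6, 8

1. BSA training 185 days ago vs limit 180 → not met
2. condition 'offers currency exchange' does not hold → requirement n/a → met
3. surety bond $155,000 < $200,000 → not met
4. suspicious-activity review 92 days ago vs limit 120 → met
5. transaction monitoring calibration 554 days ago vs limit 540 → not met
6. independent AML audit 67 days ago vs limit 60 → not met
7. condition 'issues stored value' does not hold → requirement n/a → met
8. sanctions-list screening review 296 days ago vs limit 270 → not met
Not met: 1, 3, 5, 6, 8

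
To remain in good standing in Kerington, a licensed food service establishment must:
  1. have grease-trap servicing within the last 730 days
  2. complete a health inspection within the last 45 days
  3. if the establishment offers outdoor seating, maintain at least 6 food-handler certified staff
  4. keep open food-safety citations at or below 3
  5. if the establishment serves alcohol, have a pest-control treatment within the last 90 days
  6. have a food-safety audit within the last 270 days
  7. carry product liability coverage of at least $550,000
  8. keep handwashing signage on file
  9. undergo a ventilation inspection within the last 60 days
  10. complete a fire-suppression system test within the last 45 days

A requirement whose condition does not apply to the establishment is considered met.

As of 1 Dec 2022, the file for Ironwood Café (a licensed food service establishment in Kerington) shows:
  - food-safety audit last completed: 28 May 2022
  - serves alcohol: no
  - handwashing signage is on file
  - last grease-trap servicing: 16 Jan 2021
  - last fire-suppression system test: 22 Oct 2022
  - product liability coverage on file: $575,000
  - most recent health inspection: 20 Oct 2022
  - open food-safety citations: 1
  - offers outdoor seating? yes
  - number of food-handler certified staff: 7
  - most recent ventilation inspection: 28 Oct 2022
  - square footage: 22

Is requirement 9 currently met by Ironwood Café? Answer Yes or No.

9. ventilation inspection 34 days ago vs limit 60 → met

Yes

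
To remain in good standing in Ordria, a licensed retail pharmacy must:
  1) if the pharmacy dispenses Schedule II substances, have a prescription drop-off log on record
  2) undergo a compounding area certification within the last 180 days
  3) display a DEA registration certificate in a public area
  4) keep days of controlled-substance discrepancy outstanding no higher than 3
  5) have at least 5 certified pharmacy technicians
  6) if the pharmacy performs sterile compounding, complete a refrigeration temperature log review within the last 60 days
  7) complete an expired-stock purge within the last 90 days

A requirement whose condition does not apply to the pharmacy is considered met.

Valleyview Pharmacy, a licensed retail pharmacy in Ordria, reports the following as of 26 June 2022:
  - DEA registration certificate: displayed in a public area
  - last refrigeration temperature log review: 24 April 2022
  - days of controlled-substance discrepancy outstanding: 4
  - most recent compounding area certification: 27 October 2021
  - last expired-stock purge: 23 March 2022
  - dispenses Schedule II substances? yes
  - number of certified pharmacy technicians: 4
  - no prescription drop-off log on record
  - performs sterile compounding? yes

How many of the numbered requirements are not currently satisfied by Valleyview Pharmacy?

1. condition 'dispenses Schedule II substances' holds; prescription drop-off log absent → not met
2. compounding area certification 242 days ago vs limit 180 → not met
3. DEA registration certificate present → met
4. days of controlled-substance discrepancy outstanding 4 > 3 → not met
5. certified pharmacy technicians 4 < 5 → not met
6. condition 'performs sterile compounding' holds; refrigeration temperature log review 63 days ago vs limit 60 → not met
7. expired-stock purge 95 days ago vs limit 90 → not met
Not met: 6 of 7

6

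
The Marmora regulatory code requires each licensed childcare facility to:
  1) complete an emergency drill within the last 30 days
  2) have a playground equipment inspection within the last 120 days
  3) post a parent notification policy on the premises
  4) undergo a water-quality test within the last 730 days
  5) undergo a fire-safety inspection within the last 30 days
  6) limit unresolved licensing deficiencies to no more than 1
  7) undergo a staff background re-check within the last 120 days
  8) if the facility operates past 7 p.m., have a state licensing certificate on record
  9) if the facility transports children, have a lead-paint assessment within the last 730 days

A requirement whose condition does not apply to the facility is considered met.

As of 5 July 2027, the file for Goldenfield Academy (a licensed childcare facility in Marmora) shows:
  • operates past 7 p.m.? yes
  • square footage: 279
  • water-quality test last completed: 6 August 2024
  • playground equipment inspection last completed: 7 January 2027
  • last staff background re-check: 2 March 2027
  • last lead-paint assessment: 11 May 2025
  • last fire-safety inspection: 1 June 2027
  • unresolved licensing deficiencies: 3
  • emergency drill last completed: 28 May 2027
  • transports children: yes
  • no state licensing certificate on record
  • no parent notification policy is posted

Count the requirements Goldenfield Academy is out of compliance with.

1. emergency drill 38 days ago vs limit 30 → not met
2. playground equipment inspection 179 days ago vs limit 120 → not met
3. parent notification policy absent → not met
4. water-quality test 1063 days ago vs limit 730 → not met
5. fire-safety inspection 34 days ago vs limit 30 → not met
6. unresolved licensing deficiencies 3 > 1 → not met
7. staff background re-check 125 days ago vs limit 120 → not met
8. condition 'operates past 7 p.m.' holds; state licensing certificate absent → not met
9. condition 'transports children' holds; lead-paint assessment 785 days ago vs limit 730 → not met
Not met: 9 of 9

9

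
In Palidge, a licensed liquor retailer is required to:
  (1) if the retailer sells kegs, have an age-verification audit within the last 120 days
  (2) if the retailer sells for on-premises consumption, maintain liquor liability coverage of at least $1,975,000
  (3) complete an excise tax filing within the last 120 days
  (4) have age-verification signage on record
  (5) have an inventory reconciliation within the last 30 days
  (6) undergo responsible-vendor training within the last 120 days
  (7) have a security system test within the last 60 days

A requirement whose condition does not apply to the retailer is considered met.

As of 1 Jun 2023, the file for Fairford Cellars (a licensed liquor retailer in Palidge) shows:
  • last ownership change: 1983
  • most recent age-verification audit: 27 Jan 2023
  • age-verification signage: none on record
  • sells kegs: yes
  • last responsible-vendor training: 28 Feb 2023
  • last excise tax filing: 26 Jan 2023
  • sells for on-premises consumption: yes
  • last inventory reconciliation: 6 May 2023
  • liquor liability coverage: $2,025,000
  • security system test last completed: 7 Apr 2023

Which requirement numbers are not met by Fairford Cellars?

1. condition 'sells kegs' holds; age-verification audit 125 days ago vs limit 120 → not met
2. condition 'sells for on-premises consumption' holds; liquor liability coverage $2,025,000 ≥ $1,975,000 → met
3. excise tax filing 126 days ago vs limit 120 → not met
4. age-verification signage absent → not met
5. inventory reconciliation 26 days ago vs limit 30 → met
6. responsible-vendor training 93 days ago vs limit 120 → met
7. security system test 55 days ago vs limit 60 → met
Not met: 1, 3, 4

1, 3, 4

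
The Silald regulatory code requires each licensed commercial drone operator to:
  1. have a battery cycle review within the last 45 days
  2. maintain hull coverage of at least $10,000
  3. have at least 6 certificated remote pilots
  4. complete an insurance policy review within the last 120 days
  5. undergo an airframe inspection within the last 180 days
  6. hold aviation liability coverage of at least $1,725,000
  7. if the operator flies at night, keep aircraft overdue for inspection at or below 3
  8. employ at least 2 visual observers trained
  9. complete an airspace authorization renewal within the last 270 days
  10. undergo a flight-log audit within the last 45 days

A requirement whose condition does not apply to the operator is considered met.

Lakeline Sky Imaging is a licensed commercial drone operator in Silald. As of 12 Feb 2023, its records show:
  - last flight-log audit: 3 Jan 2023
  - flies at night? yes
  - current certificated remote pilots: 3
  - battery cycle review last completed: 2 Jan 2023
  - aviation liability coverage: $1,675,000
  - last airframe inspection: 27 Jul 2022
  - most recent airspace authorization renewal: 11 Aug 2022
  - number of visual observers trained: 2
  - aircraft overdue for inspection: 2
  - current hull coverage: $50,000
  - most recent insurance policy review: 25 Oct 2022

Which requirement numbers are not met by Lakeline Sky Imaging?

1. battery cycle review 41 days ago vs limit 45 → met
2. hull coverage $50,000 ≥ $10,000 → met
3. certificated remote pilots 3 < 6 → not met
4. insurance policy review 110 days ago vs limit 120 → met
5. airframe inspection 200 days ago vs limit 180 → not met
6. aviation liability coverage $1,675,000 < $1,725,000 → not met
7. condition 'flies at night' holds; aircraft overdue for inspection 2 ≤ 3 → met
8. visual observers trained 2 ≥ 2 → met
9. airspace authorization renewal 185 days ago vs limit 270 → met
10. flight-log audit 40 days ago vs limit 45 → met
Not met: 3, 5, 6

3, 5, 6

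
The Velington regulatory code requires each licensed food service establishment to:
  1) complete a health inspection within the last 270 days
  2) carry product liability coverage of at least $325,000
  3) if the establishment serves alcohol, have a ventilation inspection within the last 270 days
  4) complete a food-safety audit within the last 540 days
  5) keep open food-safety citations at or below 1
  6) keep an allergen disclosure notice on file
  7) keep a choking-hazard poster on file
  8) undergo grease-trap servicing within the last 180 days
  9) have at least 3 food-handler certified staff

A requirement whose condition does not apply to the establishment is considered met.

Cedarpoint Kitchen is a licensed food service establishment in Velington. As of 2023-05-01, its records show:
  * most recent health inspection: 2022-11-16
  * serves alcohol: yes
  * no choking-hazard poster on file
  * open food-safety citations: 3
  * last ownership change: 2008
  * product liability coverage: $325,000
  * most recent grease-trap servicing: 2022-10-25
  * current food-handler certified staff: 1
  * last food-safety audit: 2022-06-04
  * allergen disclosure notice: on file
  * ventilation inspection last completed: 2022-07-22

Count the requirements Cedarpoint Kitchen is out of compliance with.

1. health inspection 166 days ago vs limit 270 → met
2. product liability coverage $325,000 ≥ $325,000 → met
3. condition 'serves alcohol' holds; ventilation inspection 283 days ago vs limit 270 → not met
4. food-safety audit 331 days ago vs limit 540 → met
5. open food-safety citations 3 > 1 → not met
6. allergen disclosure notice present → met
7. choking-hazard poster absent → not met
8. grease-trap servicing 188 days ago vs limit 180 → not met
9. food-handler certified staff 1 < 3 → not met
Not met: 5 of 9

5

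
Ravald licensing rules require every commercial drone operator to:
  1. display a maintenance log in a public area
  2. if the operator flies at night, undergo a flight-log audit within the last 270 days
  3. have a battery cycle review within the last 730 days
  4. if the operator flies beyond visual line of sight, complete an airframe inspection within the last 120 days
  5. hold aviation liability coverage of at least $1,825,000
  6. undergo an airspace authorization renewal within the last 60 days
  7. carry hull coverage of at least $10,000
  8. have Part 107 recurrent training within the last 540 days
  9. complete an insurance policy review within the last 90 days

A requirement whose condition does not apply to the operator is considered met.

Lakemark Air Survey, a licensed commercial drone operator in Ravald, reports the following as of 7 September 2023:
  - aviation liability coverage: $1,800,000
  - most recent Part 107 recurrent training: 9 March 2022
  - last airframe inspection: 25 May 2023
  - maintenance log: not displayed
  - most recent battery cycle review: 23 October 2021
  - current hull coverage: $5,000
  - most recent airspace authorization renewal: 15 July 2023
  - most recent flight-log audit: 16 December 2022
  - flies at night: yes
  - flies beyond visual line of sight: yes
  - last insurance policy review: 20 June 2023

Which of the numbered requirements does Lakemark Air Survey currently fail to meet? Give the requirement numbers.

1, 5, 7, 8

1. maintenance log absent → not met
2. condition 'flies at night' holds; flight-log audit 265 days ago vs limit 270 → met
3. battery cycle review 684 days ago vs limit 730 → met
4. condition 'flies beyond visual line of sight' holds; airframe inspection 105 days ago vs limit 120 → met
5. aviation liability coverage $1,800,000 < $1,825,000 → not met
6. airspace authorization renewal 54 days ago vs limit 60 → met
7. hull coverage $5,000 < $10,000 → not met
8. Part 107 recurrent training 547 days ago vs limit 540 → not met
9. insurance policy review 79 days ago vs limit 90 → met
Not met: 1, 5, 7, 8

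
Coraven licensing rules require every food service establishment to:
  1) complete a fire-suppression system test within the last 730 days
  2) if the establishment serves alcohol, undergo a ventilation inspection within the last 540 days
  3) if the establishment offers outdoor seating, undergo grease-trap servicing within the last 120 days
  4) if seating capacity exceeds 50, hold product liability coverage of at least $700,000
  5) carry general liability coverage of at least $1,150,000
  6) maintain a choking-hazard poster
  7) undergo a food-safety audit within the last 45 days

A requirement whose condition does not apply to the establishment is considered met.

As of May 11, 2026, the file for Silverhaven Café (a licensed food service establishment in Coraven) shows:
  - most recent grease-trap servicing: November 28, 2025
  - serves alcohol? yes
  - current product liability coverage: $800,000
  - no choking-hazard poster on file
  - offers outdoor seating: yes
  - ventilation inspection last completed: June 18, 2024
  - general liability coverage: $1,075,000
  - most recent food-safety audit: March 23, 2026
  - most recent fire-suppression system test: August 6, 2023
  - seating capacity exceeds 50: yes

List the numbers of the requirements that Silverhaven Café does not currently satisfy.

1, 2, 3, 5, 6, 7

1. fire-suppression system test 1009 days ago vs limit 730 → not met
2. condition 'serves alcohol' holds; ventilation inspection 692 days ago vs limit 540 → not met
3. condition 'offers outdoor seating' holds; grease-trap servicing 164 days ago vs limit 120 → not met
4. condition 'seating capacity exceeds 50' holds; product liability coverage $800,000 ≥ $700,000 → met
5. general liability coverage $1,075,000 < $1,150,000 → not met
6. choking-hazard poster absent → not met
7. food-safety audit 49 days ago vs limit 45 → not met
Not met: 1, 2, 3, 5, 6, 7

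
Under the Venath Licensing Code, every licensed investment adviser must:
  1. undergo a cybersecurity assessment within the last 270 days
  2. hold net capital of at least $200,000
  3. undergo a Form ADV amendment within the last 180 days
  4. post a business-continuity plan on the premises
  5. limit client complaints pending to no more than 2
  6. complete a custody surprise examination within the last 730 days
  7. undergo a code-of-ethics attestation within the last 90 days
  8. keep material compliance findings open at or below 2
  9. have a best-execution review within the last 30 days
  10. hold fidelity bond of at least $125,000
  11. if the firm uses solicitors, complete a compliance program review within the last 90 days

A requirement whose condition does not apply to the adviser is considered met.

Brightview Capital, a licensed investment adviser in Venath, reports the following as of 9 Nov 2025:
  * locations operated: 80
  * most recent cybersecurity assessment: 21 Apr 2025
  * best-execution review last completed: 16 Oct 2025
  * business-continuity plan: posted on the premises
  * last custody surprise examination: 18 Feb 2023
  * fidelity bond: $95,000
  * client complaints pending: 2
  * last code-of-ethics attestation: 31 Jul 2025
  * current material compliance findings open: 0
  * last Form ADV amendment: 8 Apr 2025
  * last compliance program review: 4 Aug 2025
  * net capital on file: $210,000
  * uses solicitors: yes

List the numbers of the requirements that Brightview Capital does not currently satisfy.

3, 6, 7, 10, 11

1. cybersecurity assessment 202 days ago vs limit 270 → met
2. net capital $210,000 ≥ $200,000 → met
3. Form ADV amendment 215 days ago vs limit 180 → not met
4. business-continuity plan present → met
5. client complaints pending 2 ≤ 2 → met
6. custody surprise examination 995 days ago vs limit 730 → not met
7. code-of-ethics attestation 101 days ago vs limit 90 → not met
8. material compliance findings open 0 ≤ 2 → met
9. best-execution review 24 days ago vs limit 30 → met
10. fidelity bond $95,000 < $125,000 → not met
11. condition 'uses solicitors' holds; compliance program review 97 days ago vs limit 90 → not met
Not met: 3, 6, 7, 10, 11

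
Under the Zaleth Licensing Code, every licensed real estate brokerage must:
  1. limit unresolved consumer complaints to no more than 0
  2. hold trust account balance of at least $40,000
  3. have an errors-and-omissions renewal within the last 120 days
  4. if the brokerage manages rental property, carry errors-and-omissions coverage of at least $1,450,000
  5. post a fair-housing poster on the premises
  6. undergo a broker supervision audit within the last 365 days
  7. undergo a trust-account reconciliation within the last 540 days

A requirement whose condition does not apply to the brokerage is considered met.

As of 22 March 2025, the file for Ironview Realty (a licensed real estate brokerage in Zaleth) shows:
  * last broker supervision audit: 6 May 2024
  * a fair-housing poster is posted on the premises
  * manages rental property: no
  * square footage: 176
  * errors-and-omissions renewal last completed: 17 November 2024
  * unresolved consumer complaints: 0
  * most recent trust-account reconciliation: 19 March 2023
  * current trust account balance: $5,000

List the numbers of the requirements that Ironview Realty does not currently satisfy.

1. unresolved consumer complaints 0 ≤ 0 → met
2. trust account balance $5,000 < $40,000 → not met
3. errors-and-omissions renewal 125 days ago vs limit 120 → not met
4. condition 'manages rental property' does not hold → requirement n/a → met
5. fair-housing poster present → met
6. broker supervision audit 320 days ago vs limit 365 → met
7. trust-account reconciliation 734 days ago vs limit 540 → not met
Not met: 2, 3, 7

2, 3, 7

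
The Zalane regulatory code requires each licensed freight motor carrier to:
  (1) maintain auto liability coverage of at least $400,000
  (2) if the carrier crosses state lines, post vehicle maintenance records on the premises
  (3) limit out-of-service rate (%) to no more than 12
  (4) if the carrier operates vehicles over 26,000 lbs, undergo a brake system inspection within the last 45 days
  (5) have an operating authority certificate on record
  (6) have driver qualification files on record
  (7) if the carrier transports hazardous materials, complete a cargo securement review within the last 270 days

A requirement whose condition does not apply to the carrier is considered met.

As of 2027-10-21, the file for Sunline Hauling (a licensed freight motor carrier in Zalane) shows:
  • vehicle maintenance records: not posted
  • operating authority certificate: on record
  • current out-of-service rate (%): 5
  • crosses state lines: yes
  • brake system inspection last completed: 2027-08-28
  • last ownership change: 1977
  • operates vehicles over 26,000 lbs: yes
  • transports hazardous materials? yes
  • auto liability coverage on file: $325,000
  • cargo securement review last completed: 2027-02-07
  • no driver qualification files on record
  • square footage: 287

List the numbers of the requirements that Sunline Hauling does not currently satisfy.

1, 2, 4, 6

1. auto liability coverage $325,000 < $400,000 → not met
2. condition 'crosses state lines' holds; vehicle maintenance records absent → not met
3. out-of-service rate (%) 5 ≤ 12 → met
4. condition 'operates vehicles over 26,000 lbs' holds; brake system inspection 54 days ago vs limit 45 → not met
5. operating authority certificate present → met
6. driver qualification files absent → not met
7. condition 'transports hazardous materials' holds; cargo securement review 256 days ago vs limit 270 → met
Not met: 1, 2, 4, 6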